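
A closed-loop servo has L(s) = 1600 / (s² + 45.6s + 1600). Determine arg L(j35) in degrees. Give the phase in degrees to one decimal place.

-76.8 deg

∠[(j35)² + 45.6(j35) + 1600] = ∠[375 + j1596] = 76.78°
∠L(j35) = −76.78° = -76.78°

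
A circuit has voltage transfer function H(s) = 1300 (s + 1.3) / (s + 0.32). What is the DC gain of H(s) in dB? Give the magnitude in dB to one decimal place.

H(0) = 1300 × 1.3 / 0.32 = 5281.2
20 log₁₀(5281.2) = 74.45 dB

74.5 dB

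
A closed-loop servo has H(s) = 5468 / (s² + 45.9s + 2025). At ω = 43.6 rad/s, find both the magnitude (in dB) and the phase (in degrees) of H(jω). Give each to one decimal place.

|H| = 8.7 dB, ∠H = -86.5°

|(j43.6)² + 45.9(j43.6) + 2025| = |124.04 + j2001.2| = 2005
|H(j43.6)| = 5468 / 2005 = 2.7271
20 log₁₀(2.7271) = 8.71 dB
∠[(j43.6)² + 45.9(j43.6) + 2025] = ∠[124.04 + j2001.2] = 86.45°
∠H(j43.6) = −86.45° = -86.45°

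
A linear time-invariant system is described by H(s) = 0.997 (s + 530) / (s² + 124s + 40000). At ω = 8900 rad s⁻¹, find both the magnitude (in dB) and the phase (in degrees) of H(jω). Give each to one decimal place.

|j8900 + 530| = √(8900² + 530²) = 8916
|(j8900)² + 124(j8900) + 40000| = |-7.917e+07 + j1.1036e+06| = 7.918e+07
|H(j8900)| = 0.997 × 8916 / 7.918e+07 = 0.00011227
20 log₁₀(0.00011227) = -78.99 dB
∠(j8900 + 530) = arctan(8900/530) = 86.59°
∠[(j8900)² + 124(j8900) + 40000] = ∠[-7.917e+07 + j1.1036e+06] = 179.20°
∠H(j8900) = 86.59° − 179.20° = -92.61°

|H| = -79.0 dB, ∠H = -92.6 deg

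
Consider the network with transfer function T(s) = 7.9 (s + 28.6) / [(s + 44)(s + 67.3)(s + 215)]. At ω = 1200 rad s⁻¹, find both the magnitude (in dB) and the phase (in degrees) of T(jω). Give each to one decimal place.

|j1200 + 28.6| = √(1200² + 28.6²) = 1200
|j1200 + 44| = √(1200² + 44²) = 1201
|j1200 + 67.3| = √(1200² + 67.3²) = 1202
|j1200 + 215| = √(1200² + 215²) = 1219
|T(j1200)| = 7.9 × 1200 / (1201 × 1202 × 1219) = 5.3896e-06
20 log₁₀(5.3896e-06) = -105.37 dB
∠(j1200 + 28.6) = arctan(1200/28.6) = 88.63°
∠(j1200 + 44) = arctan(1200/44) = 87.90°
∠(j1200 + 67.3) = arctan(1200/67.3) = 86.79°
∠(j1200 + 215) = arctan(1200/215) = 79.84°
∠T(j1200) = 88.63° − (87.90° + 86.79° + 79.84°) = -165.90°

|T| = -105.4 dB, ∠T = -165.9°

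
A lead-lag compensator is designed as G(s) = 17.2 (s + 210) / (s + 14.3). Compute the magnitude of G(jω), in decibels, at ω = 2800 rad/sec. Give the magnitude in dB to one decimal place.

24.7 dB

|j2800 + 210| = √(2800² + 210²) = 2808
|j2800 + 14.3| = √(2800² + 14.3²) = 2800
|G(j2800)| = 17.2 × 2808 / 2800 = 17.248
20 log₁₀(17.248) = 24.73 dB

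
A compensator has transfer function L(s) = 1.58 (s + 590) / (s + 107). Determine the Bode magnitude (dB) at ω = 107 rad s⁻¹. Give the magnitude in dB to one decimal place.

|j107 + 590| = √(107² + 590²) = 599.6
|j107 + 107| = √(107² + 107²) = 151.3
|L(j107)| = 1.58 × 599.6 / 151.3 = 6.2609
20 log₁₀(6.2609) = 15.93 dB

15.9 dB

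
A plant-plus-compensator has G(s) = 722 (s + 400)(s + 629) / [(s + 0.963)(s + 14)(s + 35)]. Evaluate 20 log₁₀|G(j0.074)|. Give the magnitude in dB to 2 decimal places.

|j0.074 + 400| = √(0.074² + 400²) = 400
|j0.074 + 629| = √(0.074² + 629²) = 629
|j0.074 + 0.963| = √(0.074² + 0.963²) = 0.9658
|j0.074 + 14| = √(0.074² + 14²) = 14
|j0.074 + 35| = √(0.074² + 35²) = 35
|G(j0.074)| = 722 × 400 × 629 / (0.9658 × 14 × 35) = 3.8383e+05
20 log₁₀(3.8383e+05) = 111.683 dB

111.68 dB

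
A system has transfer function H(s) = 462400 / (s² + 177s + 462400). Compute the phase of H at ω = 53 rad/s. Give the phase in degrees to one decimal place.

∠[(j53)² + 177(j53) + 462400] = ∠[4.5959e+05 + j9381] = 1.17°
∠H(j53) = −1.17° = -1.17°

-1.2 deg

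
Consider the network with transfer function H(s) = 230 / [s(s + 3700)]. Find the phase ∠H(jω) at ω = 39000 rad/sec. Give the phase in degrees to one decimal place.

∠(j39000 + 3700) = arctan(39000/3700) = 84.58°
∠(j39000) = 90.00°
∠H(j39000) = − (84.58° + 90.00°) = -174.58°

-174.6°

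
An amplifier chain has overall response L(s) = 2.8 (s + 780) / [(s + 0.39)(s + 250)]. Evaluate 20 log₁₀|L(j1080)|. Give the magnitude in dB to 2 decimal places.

-50.13 dB

|j1080 + 780| = √(1080² + 780²) = 1332
|j1080 + 0.39| = √(1080² + 0.39²) = 1080
|j1080 + 250| = √(1080² + 250²) = 1109
|L(j1080)| = 2.8 × 1332 / (1080 × 1109) = 0.0031157
20 log₁₀(0.0031157) = -50.129 dB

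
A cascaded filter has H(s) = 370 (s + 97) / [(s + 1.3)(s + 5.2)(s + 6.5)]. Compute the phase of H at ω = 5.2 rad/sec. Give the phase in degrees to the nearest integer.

-157°

∠(j5.2 + 97) = arctan(5.2/97) = 3.07°
∠(j5.2 + 1.3) = arctan(5.2/1.3) = 75.96°
∠(j5.2 + 5.2) = arctan(5.2/5.2) = 45.00°
∠(j5.2 + 6.5) = arctan(5.2/6.5) = 38.66°
∠H(j5.2) = 3.07° − (75.96° + 45.00° + 38.66°) = -156.55°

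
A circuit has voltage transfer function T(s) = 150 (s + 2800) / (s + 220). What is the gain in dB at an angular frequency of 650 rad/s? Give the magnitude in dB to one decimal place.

56.0 dB

|j650 + 2800| = √(650² + 2800²) = 2874
|j650 + 220| = √(650² + 220²) = 686.2
|T(j650)| = 150 × 2874 / 686.2 = 628.32
20 log₁₀(628.32) = 55.96 dB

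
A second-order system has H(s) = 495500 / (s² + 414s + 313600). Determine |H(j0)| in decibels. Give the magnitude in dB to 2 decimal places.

3.97 dB

H(0) = 495500 / 313600 = 1.58
20 log₁₀(1.58) = 3.973 dB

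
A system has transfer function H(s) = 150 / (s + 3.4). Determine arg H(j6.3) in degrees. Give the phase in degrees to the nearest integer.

∠(j6.3 + 3.4) = arctan(6.3/3.4) = 61.65°
∠H(j6.3) = −61.65° = -61.65°

-62°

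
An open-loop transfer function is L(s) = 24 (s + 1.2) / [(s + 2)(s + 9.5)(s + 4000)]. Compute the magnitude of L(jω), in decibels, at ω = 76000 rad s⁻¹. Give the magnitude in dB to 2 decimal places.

-167.64 dB

|j76000 + 1.2| = √(76000² + 1.2²) = 7.6e+04
|j76000 + 2| = √(76000² + 2²) = 7.6e+04
|j76000 + 9.5| = √(76000² + 9.5²) = 7.6e+04
|j76000 + 4000| = √(76000² + 4000²) = 7.611e+04
|L(j76000)| = 24 × 7.6e+04 / (7.6e+04 × 7.6e+04 × 7.611e+04) = 4.1494e-09
20 log₁₀(4.1494e-09) = -167.640 dB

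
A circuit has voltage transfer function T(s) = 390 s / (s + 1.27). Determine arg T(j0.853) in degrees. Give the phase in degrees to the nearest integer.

56°

∠(j0.853) = 90.00°
∠(j0.853 + 1.27) = arctan(0.853/1.27) = 33.89°
∠T(j0.853) = 90.00° − 33.89° = 56.11°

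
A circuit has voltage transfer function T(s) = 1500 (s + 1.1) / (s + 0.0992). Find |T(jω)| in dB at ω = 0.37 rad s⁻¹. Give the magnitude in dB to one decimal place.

73.1 dB

|j0.37 + 1.1| = √(0.37² + 1.1²) = 1.161
|j0.37 + 0.0992| = √(0.37² + 0.0992²) = 0.3831
|T(j0.37)| = 1500 × 1.161 / 0.3831 = 4544.5
20 log₁₀(4544.5) = 73.15 dB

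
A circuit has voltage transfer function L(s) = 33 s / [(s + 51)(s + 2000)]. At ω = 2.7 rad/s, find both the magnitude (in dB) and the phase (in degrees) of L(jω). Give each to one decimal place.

|L| = -61.2 dB, ∠L = 86.9°

|j2.7| = 2.7
|j2.7 + 51| = √(2.7² + 51²) = 51.07
|j2.7 + 2000| = √(2.7² + 2000²) = 2000
|L(j2.7)| = 33 × 2.7 / (51.07 × 2000) = 0.00087231
20 log₁₀(0.00087231) = -61.19 dB
∠(j2.7) = 90.00°
∠(j2.7 + 51) = arctan(2.7/51) = 3.03°
∠(j2.7 + 2000) = arctan(2.7/2000) = 0.08°
∠L(j2.7) = 90.00° − (3.03° + 0.08°) = 86.89°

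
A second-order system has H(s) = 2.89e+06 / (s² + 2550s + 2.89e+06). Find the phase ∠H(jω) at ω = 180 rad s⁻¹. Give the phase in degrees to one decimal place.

∠[(j180)² + 2550(j180) + 2.89e+06] = ∠[2.8576e+06 + j4.59e+05] = 9.13°
∠H(j180) = −9.13° = -9.13°

-9.1°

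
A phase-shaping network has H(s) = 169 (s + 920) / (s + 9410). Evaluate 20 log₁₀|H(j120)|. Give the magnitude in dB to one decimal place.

|j120 + 920| = √(120² + 920²) = 927.8
|j120 + 9410| = √(120² + 9410²) = 9411
|H(j120)| = 169 × 927.8 / 9411 = 16.661
20 log₁₀(16.661) = 24.43 dB

24.4 dB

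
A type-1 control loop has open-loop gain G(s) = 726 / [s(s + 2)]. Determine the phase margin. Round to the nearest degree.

Gain crossover: |G(jω)| = 1 at ω ≈ 26.9 rad/s.
∠G(j26.9) = −90° − arctan(26.9/2) ≈ -175.75°
PM = 180° + (-175.75°) = 4.25°

4°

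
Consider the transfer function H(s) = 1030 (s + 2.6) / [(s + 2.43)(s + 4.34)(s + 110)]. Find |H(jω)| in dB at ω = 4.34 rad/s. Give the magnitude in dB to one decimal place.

3.8 dB

|j4.34 + 2.6| = √(4.34² + 2.6²) = 5.059
|j4.34 + 2.43| = √(4.34² + 2.43²) = 4.974
|j4.34 + 4.34| = √(4.34² + 4.34²) = 6.138
|j4.34 + 110| = √(4.34² + 110²) = 110.1
|H(j4.34)| = 1030 × 5.059 / (4.974 × 6.138 × 110.1) = 1.5505
20 log₁₀(1.5505) = 3.81 dB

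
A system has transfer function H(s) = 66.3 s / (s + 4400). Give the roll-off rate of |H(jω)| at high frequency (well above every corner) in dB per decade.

0 dB/decade

With 1 zero and 1 pole, the high-frequency asymptotic slope is 20 × (1 − 1) = 0 dB/decade.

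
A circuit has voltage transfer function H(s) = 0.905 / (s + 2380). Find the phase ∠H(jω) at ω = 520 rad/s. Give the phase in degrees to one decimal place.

∠(j520 + 2380) = arctan(520/2380) = 12.32°
∠H(j520) = −12.32° = -12.32°

-12.3°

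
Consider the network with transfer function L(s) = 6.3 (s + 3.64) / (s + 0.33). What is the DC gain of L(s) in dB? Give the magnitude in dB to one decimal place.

36.8 dB

L(0) = 6.3 × 3.64 / 0.33 = 69.491
20 log₁₀(69.491) = 36.84 dB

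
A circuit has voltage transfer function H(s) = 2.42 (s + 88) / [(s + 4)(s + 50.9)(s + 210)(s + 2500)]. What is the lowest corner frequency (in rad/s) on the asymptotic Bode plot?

Break frequencies occur at each pole and zero magnitude: 4 rad/s, 50.9 rad/s, 88 rad/s, 210 rad/s, 2500 rad/s.
The lowest is 4 rad/s.

4 rad/s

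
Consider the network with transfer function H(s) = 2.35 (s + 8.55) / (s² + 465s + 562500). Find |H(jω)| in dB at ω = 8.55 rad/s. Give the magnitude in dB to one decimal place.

|j8.55 + 8.55| = √(8.55² + 8.55²) = 12.09
|(j8.55)² + 465(j8.55) + 562500| = |5.6243e+05 + j3975.8| = 5.624e+05
|H(j8.55)| = 2.35 × 12.09 / 5.624e+05 = 5.0521e-05
20 log₁₀(5.0521e-05) = -85.93 dB

-85.9 dB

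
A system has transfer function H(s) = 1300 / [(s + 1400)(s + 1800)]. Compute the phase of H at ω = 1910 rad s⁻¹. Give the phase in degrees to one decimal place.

-100.5°

∠(j1910 + 1400) = arctan(1910/1400) = 53.76°
∠(j1910 + 1800) = arctan(1910/1800) = 46.70°
∠H(j1910) = − (53.76° + 46.70°) = -100.46°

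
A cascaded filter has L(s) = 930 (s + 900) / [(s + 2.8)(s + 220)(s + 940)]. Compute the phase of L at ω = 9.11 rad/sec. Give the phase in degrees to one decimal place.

-75.3°

∠(j9.11 + 900) = arctan(9.11/900) = 0.58°
∠(j9.11 + 2.8) = arctan(9.11/2.8) = 72.91°
∠(j9.11 + 220) = arctan(9.11/220) = 2.37°
∠(j9.11 + 940) = arctan(9.11/940) = 0.56°
∠L(j9.11) = 0.58° − (72.91° + 2.37° + 0.56°) = -75.26°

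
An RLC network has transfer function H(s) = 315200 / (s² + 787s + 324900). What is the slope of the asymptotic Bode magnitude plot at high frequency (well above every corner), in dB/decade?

With 0 zeros and 2 poles, the high-frequency asymptotic slope is 20 × (0 − 2) = -40 dB/decade.

-40 dB/decade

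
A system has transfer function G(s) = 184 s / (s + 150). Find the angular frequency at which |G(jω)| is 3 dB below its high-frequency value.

150 rad s⁻¹

For a single-pole high-pass, the −3 dB point is at the pole: ω = 150 rad s⁻¹.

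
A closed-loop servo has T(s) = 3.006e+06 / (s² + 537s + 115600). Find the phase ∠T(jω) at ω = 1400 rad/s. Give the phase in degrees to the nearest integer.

∠[(j1400)² + 537(j1400) + 115600] = ∠[-1.8444e+06 + j7.518e+05] = 157.82°
∠T(j1400) = −157.82° = -157.82°

-158 deg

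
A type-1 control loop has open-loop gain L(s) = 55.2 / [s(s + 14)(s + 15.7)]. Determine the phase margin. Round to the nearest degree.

88°

Gain crossover: |L(jω)| = 1 at ω ≈ 0.251 rad/s.
∠L(j0.251) = −90° − arctan(0.251/14) − arctan(0.251/15.7) ≈ -91.94°
PM = 180° + (-91.94°) = 88.06°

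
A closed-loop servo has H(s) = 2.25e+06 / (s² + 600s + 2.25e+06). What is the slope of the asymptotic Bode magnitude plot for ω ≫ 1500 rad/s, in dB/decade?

-40 dB/decade

With 0 zeros and 2 poles, the high-frequency asymptotic slope is 20 × (0 − 2) = -40 dB/decade.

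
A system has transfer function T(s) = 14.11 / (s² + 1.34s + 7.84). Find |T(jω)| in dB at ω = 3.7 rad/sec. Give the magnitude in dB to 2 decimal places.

|(j3.7)² + 1.34(j3.7) + 7.84| = |-5.85 + j4.958| = 7.668
|T(j3.7)| = 14.11 / 7.668 = 1.84
20 log₁₀(1.84) = 5.296 dB

5.30 dB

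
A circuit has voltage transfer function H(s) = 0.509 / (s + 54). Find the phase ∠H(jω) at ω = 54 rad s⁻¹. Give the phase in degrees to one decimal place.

-45.0°

∠(j54 + 54) = arctan(54/54) = 45.00°
∠H(j54) = −45.00° = -45.00°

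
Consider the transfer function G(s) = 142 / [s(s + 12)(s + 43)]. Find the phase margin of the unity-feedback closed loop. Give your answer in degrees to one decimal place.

Gain crossover: |G(jω)| = 1 at ω ≈ 0.275 rad/s.
∠G(j0.275) = −90° − arctan(0.275/12) − arctan(0.275/43) ≈ -91.68°
PM = 180° + (-91.68°) = 88.32°

88.3°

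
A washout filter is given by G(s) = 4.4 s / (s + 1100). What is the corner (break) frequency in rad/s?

1100 rad/s

The single real pole at s = −1100 gives a corner at ω = 1100 rad/s.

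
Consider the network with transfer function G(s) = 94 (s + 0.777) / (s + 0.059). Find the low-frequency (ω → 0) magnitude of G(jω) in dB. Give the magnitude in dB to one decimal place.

61.9 dB

G(0) = 94 × 0.777 / 0.059 = 1237.9
20 log₁₀(1237.9) = 61.85 dB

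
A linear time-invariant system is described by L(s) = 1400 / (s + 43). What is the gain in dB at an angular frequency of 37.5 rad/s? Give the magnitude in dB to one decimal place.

|j37.5 + 43| = √(37.5² + 43²) = 57.05
|L(j37.5)| = 1400 / 57.05 = 24.538
20 log₁₀(24.538) = 27.80 dB

27.8 dB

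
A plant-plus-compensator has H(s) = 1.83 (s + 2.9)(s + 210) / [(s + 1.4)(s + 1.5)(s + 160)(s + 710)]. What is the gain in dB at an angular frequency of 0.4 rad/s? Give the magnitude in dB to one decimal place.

-47.2 dB

|j0.4 + 2.9| = √(0.4² + 2.9²) = 2.927
|j0.4 + 210| = √(0.4² + 210²) = 210
|j0.4 + 1.4| = √(0.4² + 1.4²) = 1.456
|j0.4 + 1.5| = √(0.4² + 1.5²) = 1.552
|j0.4 + 160| = √(0.4² + 160²) = 160
|j0.4 + 710| = √(0.4² + 710²) = 710
|H(j0.4)| = 1.83 × 2.927 × 210 / (1.456 × 1.552 × 160 × 710) = 0.0043813
20 log₁₀(0.0043813) = -47.17 dB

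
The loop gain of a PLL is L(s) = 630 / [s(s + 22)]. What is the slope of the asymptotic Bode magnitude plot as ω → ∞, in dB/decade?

-40 dB/decade

With 0 zeros and 2 poles, the high-frequency asymptotic slope is 20 × (0 − 2) = -40 dB/decade.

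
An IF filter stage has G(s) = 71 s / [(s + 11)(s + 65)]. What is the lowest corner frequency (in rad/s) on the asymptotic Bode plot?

Break frequencies occur at each pole and zero magnitude: 11 rad/s, 65 rad/s.
The lowest is 11 rad/s.

11 rad/s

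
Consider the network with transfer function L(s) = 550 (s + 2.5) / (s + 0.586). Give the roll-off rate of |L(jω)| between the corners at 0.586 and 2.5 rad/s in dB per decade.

-20 dB/decade

In this band the factors already past their corner are: pole at 0.586; net slope = -20 dB/decade.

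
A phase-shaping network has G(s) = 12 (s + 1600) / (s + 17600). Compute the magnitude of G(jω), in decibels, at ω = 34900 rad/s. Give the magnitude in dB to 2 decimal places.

|j34900 + 1600| = √(34900² + 1600²) = 3.494e+04
|j34900 + 17600| = √(34900² + 17600²) = 3.909e+04
|G(j34900)| = 12 × 3.494e+04 / 3.909e+04 = 10.726
20 log₁₀(10.726) = 20.609 dB

20.61 dB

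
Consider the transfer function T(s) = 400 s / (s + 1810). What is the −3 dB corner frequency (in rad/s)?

1810 rad/s

For a single-pole high-pass, the −3 dB point is at the pole: ω = 1810 rad/s.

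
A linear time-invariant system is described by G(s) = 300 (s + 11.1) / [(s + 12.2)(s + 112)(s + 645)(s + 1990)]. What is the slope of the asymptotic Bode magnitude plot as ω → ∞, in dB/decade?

With 1 zero and 4 poles, the high-frequency asymptotic slope is 20 × (1 − 4) = -60 dB/decade.

-60 dB/decade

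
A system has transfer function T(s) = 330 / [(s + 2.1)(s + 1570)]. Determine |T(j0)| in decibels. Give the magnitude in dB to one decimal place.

T(0) = 330 / (2.1 × 1570) = 0.10009
20 log₁₀(0.10009) = -19.99 dB

-20.0 dB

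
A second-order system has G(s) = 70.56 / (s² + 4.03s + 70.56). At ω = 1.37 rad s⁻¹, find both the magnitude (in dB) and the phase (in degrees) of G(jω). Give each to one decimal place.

|(j1.37)² + 4.03(j1.37) + 70.56| = |68.683 + j5.5211| = 68.9
|G(j1.37)| = 70.56 / 68.9 = 1.024
20 log₁₀(1.024) = 0.21 dB
∠[(j1.37)² + 4.03(j1.37) + 70.56] = ∠[68.683 + j5.5211] = 4.60°
∠G(j1.37) = −4.60° = -4.60°

|G| = 0.2 dB, ∠G = -4.6°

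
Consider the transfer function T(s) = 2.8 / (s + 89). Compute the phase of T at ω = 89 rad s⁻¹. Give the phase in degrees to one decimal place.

-45.0 deg

∠(j89 + 89) = arctan(89/89) = 45.00°
∠T(j89) = −45.00° = -45.00°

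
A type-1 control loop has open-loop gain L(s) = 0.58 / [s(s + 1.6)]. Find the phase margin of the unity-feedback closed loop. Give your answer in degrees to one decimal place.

Gain crossover: |L(jω)| = 1 at ω ≈ 0.354 rad s⁻¹.
∠L(j0.354) = −90° − arctan(0.354/1.6) ≈ -102.47°
PM = 180° + (-102.47°) = 77.53°

77.5 deg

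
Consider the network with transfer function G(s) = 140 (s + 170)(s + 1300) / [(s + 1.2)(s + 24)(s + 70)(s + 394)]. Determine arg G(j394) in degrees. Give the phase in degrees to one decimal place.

∠(j394 + 170) = arctan(394/170) = 66.66°
∠(j394 + 1300) = arctan(394/1300) = 16.86°
∠(j394 + 1.2) = arctan(394/1.2) = 89.83°
∠(j394 + 24) = arctan(394/24) = 86.51°
∠(j394 + 70) = arctan(394/70) = 79.93°
∠(j394 + 394) = arctan(394/394) = 45.00°
∠G(j394) = 66.66° + 16.86° − (89.83° + 86.51° + 79.93° + 45.00°) = -217.74°

-217.7°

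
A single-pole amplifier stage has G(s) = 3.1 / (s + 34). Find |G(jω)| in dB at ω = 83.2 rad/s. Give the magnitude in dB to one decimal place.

|j83.2 + 34| = √(83.2² + 34²) = 89.88
|G(j83.2)| = 3.1 / 89.88 = 0.034491
20 log₁₀(0.034491) = -29.25 dB

-29.2 dB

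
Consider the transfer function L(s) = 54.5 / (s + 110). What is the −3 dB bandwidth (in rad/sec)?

For a single-pole low-pass, the −3 dB point is at the pole: ω = 110 rad/sec.

110 rad/sec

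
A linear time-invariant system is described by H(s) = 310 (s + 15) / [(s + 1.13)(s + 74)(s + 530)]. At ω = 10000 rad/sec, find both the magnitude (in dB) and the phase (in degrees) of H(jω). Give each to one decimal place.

|j10000 + 15| = √(10000² + 15²) = 1e+04
|j10000 + 1.13| = √(10000² + 1.13²) = 1e+04
|j10000 + 74| = √(10000² + 74²) = 1e+04
|j10000 + 530| = √(10000² + 530²) = 1.001e+04
|H(j10000)| = 310 × 1e+04 / (1e+04 × 1e+04 × 1.001e+04) = 3.0956e-06
20 log₁₀(3.0956e-06) = -110.19 dB
∠(j10000 + 15) = arctan(10000/15) = 89.91°
∠(j10000 + 1.13) = arctan(10000/1.13) = 89.99°
∠(j10000 + 74) = arctan(10000/74) = 89.58°
∠(j10000 + 530) = arctan(10000/530) = 86.97°
∠H(j10000) = 89.91° − (89.99° + 89.58° + 86.97°) = -176.62°

|H| = -110.2 dB, ∠H = -176.6°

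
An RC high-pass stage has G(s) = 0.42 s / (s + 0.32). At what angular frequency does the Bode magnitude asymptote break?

0.32 rad s⁻¹

The single real pole at s = −0.32 gives a corner at ω = 0.32 rad s⁻¹.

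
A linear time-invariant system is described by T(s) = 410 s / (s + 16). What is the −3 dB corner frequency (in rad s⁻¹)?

16 rad s⁻¹

For a single-pole high-pass, the −3 dB point is at the pole: ω = 16 rad s⁻¹.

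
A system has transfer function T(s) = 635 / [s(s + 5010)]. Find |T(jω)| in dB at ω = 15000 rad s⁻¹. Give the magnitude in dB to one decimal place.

-111.4 dB

|j15000 + 5010| = √(15000² + 5010²) = 1.581e+04
|j15000| = 1.5e+04
|T(j15000)| = 635 / (1.581e+04 × 1.5e+04) = 2.6769e-06
20 log₁₀(2.6769e-06) = -111.45 dB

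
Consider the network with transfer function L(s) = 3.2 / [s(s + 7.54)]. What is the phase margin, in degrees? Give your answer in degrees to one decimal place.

86.8°

Gain crossover: |L(jω)| = 1 at ω ≈ 0.424 rad/sec.
∠L(j0.424) = −90° − arctan(0.424/7.54) ≈ -93.22°
PM = 180° + (-93.22°) = 86.78°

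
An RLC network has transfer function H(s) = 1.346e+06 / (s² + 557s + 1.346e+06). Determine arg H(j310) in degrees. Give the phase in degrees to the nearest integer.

∠[(j310)² + 557(j310) + 1.346e+06] = ∠[1.2499e+06 + j1.7267e+05] = 7.87°
∠H(j310) = −7.87° = -7.87°

-8°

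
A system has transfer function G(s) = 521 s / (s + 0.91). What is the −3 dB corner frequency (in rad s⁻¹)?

For a single-pole high-pass, the −3 dB point is at the pole: ω = 0.91 rad s⁻¹.

0.91 rad s⁻¹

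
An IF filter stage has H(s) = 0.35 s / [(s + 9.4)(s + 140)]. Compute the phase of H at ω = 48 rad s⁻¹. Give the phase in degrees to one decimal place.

∠(j48) = 90.00°
∠(j48 + 9.4) = arctan(48/9.4) = 78.92°
∠(j48 + 140) = arctan(48/140) = 18.92°
∠H(j48) = 90.00° − (78.92° + 18.92°) = -7.84°

-7.8°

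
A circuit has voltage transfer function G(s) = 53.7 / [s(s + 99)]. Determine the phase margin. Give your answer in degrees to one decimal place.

89.7°

Gain crossover: |G(jω)| = 1 at ω ≈ 0.542 rad/sec.
∠G(j0.542) = −90° − arctan(0.542/99) ≈ -90.31°
PM = 180° + (-90.31°) = 89.69°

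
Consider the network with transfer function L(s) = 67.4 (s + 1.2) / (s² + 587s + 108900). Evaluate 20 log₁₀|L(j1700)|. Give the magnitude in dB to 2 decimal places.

|j1700 + 1.2| = √(1700² + 1.2²) = 1700
|(j1700)² + 587(j1700) + 108900| = |-2.7811e+06 + j9.979e+05| = 2.955e+06
|L(j1700)| = 67.4 × 1700 / 2.955e+06 = 0.038779
20 log₁₀(0.038779) = -28.228 dB

-28.23 dB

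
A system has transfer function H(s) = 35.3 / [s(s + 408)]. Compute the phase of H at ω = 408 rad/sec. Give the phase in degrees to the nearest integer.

∠(j408 + 408) = arctan(408/408) = 45.00°
∠(j408) = 90.00°
∠H(j408) = − (45.00° + 90.00°) = -135.00°

-135°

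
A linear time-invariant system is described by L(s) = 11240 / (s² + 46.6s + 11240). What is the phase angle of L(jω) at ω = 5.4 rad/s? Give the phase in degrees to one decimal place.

∠[(j5.4)² + 46.6(j5.4) + 11240] = ∠[11211 + j251.64] = 1.29°
∠L(j5.4) = −1.29° = -1.29°

-1.3°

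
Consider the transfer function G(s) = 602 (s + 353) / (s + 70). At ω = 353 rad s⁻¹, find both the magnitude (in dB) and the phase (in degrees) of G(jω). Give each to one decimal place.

|G| = 58.4 dB, ∠G = -33.8°

|j353 + 353| = √(353² + 353²) = 499.2
|j353 + 70| = √(353² + 70²) = 359.9
|G(j353)| = 602 × 499.2 / 359.9 = 835.1
20 log₁₀(835.1) = 58.43 dB
∠(j353 + 353) = arctan(353/353) = 45.00°
∠(j353 + 70) = arctan(353/70) = 78.78°
∠G(j353) = 45.00° − 78.78° = -33.78°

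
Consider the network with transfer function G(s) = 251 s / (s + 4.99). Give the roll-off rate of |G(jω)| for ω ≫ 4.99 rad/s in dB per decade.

With 1 zero and 1 pole, the high-frequency asymptotic slope is 20 × (1 − 1) = 0 dB/decade.

0 dB/decade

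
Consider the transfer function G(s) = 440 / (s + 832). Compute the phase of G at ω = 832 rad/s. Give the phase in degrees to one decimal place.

∠(j832 + 832) = arctan(832/832) = 45.00°
∠G(j832) = −45.00° = -45.00°

-45.0°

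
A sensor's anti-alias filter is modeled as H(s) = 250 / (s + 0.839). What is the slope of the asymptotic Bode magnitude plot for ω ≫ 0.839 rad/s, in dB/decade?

With 0 zeros and 1 pole, the high-frequency asymptotic slope is 20 × (0 − 1) = -20 dB/decade.

-20 dB/decade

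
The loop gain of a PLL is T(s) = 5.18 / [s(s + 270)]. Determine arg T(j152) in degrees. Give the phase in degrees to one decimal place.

-119.4°

∠(j152 + 270) = arctan(152/270) = 29.38°
∠(j152) = 90.00°
∠T(j152) = − (29.38° + 90.00°) = -119.38°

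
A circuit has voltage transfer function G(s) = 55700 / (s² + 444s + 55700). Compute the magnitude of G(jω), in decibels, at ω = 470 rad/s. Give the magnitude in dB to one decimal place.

|(j470)² + 444(j470) + 55700| = |-1.652e+05 + j2.0868e+05| = 2.662e+05
|G(j470)| = 55700 / 2.662e+05 = 0.20928
20 log₁₀(0.20928) = -13.59 dB

-13.6 dB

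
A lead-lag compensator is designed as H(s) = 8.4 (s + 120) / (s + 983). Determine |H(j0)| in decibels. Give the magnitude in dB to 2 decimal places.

H(0) = 8.4 × 120 / 983 = 1.0254
20 log₁₀(1.0254) = 0.218 dB

0.22 dB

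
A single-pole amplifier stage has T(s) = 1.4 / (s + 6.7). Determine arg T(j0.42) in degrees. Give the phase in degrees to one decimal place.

-3.6°

∠(j0.42 + 6.7) = arctan(0.42/6.7) = 3.59°
∠T(j0.42) = −3.59° = -3.59°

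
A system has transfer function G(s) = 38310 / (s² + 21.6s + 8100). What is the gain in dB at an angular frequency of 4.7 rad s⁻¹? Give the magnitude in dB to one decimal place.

|(j4.7)² + 21.6(j4.7) + 8100| = |8077.9 + j101.52| = 8079
|G(j4.7)| = 38310 / 8079 = 4.7422
20 log₁₀(4.7422) = 13.52 dB

13.5 dB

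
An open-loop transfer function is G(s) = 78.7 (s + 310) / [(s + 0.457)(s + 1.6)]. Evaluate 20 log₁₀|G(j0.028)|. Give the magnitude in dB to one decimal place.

|j0.028 + 310| = √(0.028² + 310²) = 310
|j0.028 + 0.457| = √(0.028² + 0.457²) = 0.4579
|j0.028 + 1.6| = √(0.028² + 1.6²) = 1.6
|G(j0.028)| = 78.7 × 310 / (0.4579 × 1.6) = 33298
20 log₁₀(33298) = 90.45 dB

90.4 dB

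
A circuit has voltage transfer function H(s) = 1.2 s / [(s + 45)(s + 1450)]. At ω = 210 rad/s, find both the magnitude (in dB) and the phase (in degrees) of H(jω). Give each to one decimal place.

|j210| = 210
|j210 + 45| = √(210² + 45²) = 214.8
|j210 + 1450| = √(210² + 1450²) = 1465
|H(j210)| = 1.2 × 210 / (214.8 × 1465) = 0.00080086
20 log₁₀(0.00080086) = -61.93 dB
∠(j210) = 90.00°
∠(j210 + 45) = arctan(210/45) = 77.91°
∠(j210 + 1450) = arctan(210/1450) = 8.24°
∠H(j210) = 90.00° − (77.91° + 8.24°) = 3.85°

|H| = -61.9 dB, ∠H = 3.9 deg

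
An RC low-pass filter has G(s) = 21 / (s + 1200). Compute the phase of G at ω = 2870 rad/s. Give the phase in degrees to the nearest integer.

∠(j2870 + 1200) = arctan(2870/1200) = 67.31°
∠G(j2870) = −67.31° = -67.31°

-67°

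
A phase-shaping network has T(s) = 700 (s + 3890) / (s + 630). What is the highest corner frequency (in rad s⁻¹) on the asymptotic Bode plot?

3890 rad s⁻¹

Break frequencies occur at each pole and zero magnitude: 630 rad s⁻¹, 3890 rad s⁻¹.
The highest is 3890 rad s⁻¹.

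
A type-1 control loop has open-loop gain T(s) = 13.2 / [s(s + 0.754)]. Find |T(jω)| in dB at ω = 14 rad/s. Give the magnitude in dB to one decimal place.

|j14 + 0.754| = √(14² + 0.754²) = 14.02
|j14| = 14
|T(j14)| = 13.2 / (14.02 × 14) = 0.067249
20 log₁₀(0.067249) = -23.45 dB

-23.4 dB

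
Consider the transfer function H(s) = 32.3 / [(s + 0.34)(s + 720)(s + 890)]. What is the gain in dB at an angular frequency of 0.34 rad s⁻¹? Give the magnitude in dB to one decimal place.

|j0.34 + 0.34| = √(0.34² + 0.34²) = 0.4808
|j0.34 + 720| = √(0.34² + 720²) = 720
|j0.34 + 890| = √(0.34² + 890²) = 890
|H(j0.34)| = 32.3 / (0.4808 × 720 × 890) = 0.00010483
20 log₁₀(0.00010483) = -79.59 dB

-79.6 dB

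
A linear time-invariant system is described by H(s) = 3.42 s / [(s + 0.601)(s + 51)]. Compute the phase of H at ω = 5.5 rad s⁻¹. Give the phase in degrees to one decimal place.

∠(j5.5) = 90.00°
∠(j5.5 + 0.601) = arctan(5.5/0.601) = 83.76°
∠(j5.5 + 51) = arctan(5.5/51) = 6.16°
∠H(j5.5) = 90.00° − (83.76° + 6.16°) = 0.08°

0.1 deg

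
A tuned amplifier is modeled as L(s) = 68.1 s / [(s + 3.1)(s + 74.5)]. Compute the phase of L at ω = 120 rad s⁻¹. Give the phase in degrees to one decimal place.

-56.7°

∠(j120) = 90.00°
∠(j120 + 3.1) = arctan(120/3.1) = 88.52°
∠(j120 + 74.5) = arctan(120/74.5) = 58.17°
∠L(j120) = 90.00° − (88.52° + 58.17°) = -56.69°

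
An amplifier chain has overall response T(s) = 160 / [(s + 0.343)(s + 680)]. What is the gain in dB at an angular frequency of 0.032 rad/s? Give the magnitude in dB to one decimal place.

|j0.032 + 0.343| = √(0.032² + 0.343²) = 0.3445
|j0.032 + 680| = √(0.032² + 680²) = 680
|T(j0.032)| = 160 / (0.3445 × 680) = 0.68302
20 log₁₀(0.68302) = -3.31 dB

-3.3 dB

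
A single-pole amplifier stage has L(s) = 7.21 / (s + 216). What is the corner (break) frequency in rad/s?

The single real pole at s = −216 gives a corner at ω = 216 rad/s.

216 rad/s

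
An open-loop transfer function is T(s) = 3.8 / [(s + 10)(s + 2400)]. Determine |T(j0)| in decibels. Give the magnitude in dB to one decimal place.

T(0) = 3.8 / (10 × 2400) = 0.00015833
20 log₁₀(0.00015833) = -76.01 dB

-76.0 dB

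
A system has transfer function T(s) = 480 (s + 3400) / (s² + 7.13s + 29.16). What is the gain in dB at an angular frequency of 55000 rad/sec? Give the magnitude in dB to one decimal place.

|j55000 + 3400| = √(55000² + 3400²) = 5.51e+04
|(j55000)² + 7.13(j55000) + 29.16| = |-3.025e+09 + j3.9215e+05| = 3.025e+09
|T(j55000)| = 480 × 5.51e+04 / 3.025e+09 = 0.0087439
20 log₁₀(0.0087439) = -41.17 dB

-41.2 dB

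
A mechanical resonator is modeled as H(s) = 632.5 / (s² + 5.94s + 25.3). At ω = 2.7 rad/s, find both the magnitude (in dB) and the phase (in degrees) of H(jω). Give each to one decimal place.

|(j2.7)² + 5.94(j2.7) + 25.3| = |18.01 + j16.038| = 24.12
|H(j2.7)| = 632.5 / 24.12 = 26.227
20 log₁₀(26.227) = 28.38 dB
∠[(j2.7)² + 5.94(j2.7) + 25.3] = ∠[18.01 + j16.038] = 41.69°
∠H(j2.7) = −41.69° = -41.69°

|H| = 28.4 dB, ∠H = -41.7°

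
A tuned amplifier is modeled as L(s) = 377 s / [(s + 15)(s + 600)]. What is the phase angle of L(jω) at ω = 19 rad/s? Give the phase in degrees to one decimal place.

∠(j19) = 90.00°
∠(j19 + 15) = arctan(19/15) = 51.71°
∠(j19 + 600) = arctan(19/600) = 1.81°
∠L(j19) = 90.00° − (51.71° + 1.81°) = 36.48°

36.5°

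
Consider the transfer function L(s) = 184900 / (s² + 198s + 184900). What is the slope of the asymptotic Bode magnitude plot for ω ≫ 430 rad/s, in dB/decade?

-40 dB/decade

With 0 zeros and 2 poles, the high-frequency asymptotic slope is 20 × (0 − 2) = -40 dB/decade.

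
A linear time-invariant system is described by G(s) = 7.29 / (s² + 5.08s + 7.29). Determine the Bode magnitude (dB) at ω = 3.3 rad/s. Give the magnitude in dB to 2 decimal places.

|(j3.3)² + 5.08(j3.3) + 7.29| = |-3.6 + j16.764| = 17.15
|G(j3.3)| = 7.29 / 17.15 = 0.42517
20 log₁₀(0.42517) = -7.429 dB

-7.43 dB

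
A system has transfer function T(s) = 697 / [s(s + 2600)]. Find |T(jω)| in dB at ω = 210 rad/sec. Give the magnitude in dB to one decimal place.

-57.9 dB

|j210 + 2600| = √(210² + 2600²) = 2608
|j210| = 210
|T(j210)| = 697 / (2608 × 210) = 0.0012724
20 log₁₀(0.0012724) = -57.91 dB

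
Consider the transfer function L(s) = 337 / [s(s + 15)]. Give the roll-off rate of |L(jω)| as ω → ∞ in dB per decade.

With 0 zeros and 2 poles, the high-frequency asymptotic slope is 20 × (0 − 2) = -40 dB/decade.

-40 dB/decade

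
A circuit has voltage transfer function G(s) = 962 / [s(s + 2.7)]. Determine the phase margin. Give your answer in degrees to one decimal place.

5.0°

Gain crossover: |G(jω)| = 1 at ω ≈ 31 rad/sec.
∠G(j31) = −90° − arctan(31/2.7) ≈ -175.02°
PM = 180° + (-175.02°) = 4.98°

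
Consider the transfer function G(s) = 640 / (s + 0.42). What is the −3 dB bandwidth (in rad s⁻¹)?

For a single-pole low-pass, the −3 dB point is at the pole: ω = 0.42 rad s⁻¹.

0.42 rad s⁻¹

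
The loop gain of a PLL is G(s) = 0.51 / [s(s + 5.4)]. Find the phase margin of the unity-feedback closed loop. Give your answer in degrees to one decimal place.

Gain crossover: |G(jω)| = 1 at ω ≈ 0.0944 rad/sec.
∠G(j0.0944) = −90° − arctan(0.0944/5.4) ≈ -91.00°
PM = 180° + (-91.00°) = 89.00°

89.0°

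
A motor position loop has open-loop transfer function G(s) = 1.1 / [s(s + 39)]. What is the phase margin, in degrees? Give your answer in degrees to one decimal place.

90.0°

Gain crossover: |G(jω)| = 1 at ω ≈ 0.0282 rad/s.
∠G(j0.0282) = −90° − arctan(0.0282/39) ≈ -90.04°
PM = 180° + (-90.04°) = 89.96°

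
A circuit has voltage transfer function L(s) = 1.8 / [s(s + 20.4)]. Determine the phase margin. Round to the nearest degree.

Gain crossover: |L(jω)| = 1 at ω ≈ 0.0882 rad/s.
∠L(j0.0882) = −90° − arctan(0.0882/20.4) ≈ -90.25°
PM = 180° + (-90.25°) = 89.75°

90°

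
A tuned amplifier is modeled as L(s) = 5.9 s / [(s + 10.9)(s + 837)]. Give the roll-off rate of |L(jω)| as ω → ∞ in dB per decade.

With 1 zero and 2 poles, the high-frequency asymptotic slope is 20 × (1 − 2) = -20 dB/decade.

-20 dB/decade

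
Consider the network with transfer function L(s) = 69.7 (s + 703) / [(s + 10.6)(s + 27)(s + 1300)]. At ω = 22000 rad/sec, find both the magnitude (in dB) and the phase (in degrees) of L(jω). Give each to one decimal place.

|j22000 + 703| = √(22000² + 703²) = 2.201e+04
|j22000 + 10.6| = √(22000² + 10.6²) = 2.2e+04
|j22000 + 27| = √(22000² + 27²) = 2.2e+04
|j22000 + 1300| = √(22000² + 1300²) = 2.204e+04
|L(j22000)| = 69.7 × 2.201e+04 / (2.2e+04 × 2.2e+04 × 2.204e+04) = 1.4383e-07
20 log₁₀(1.4383e-07) = -136.84 dB
∠(j22000 + 703) = arctan(22000/703) = 88.17°
∠(j22000 + 10.6) = arctan(22000/10.6) = 89.97°
∠(j22000 + 27) = arctan(22000/27) = 89.93°
∠(j22000 + 1300) = arctan(22000/1300) = 86.62°
∠L(j22000) = 88.17° − (89.97° + 89.93° + 86.62°) = -178.35°

|L| = -136.8 dB, ∠L = -178.4 deg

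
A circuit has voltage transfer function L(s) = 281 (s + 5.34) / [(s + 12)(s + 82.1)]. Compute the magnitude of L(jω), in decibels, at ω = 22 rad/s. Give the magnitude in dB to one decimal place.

9.5 dB

|j22 + 5.34| = √(22² + 5.34²) = 22.64
|j22 + 12| = √(22² + 12²) = 25.06
|j22 + 82.1| = √(22² + 82.1²) = 85
|L(j22)| = 281 × 22.64 / (25.06 × 85) = 2.9866
20 log₁₀(2.9866) = 9.50 dB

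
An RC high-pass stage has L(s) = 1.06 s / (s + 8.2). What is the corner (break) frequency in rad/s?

8.2 rad/s

The single real pole at s = −8.2 gives a corner at ω = 8.2 rad/s.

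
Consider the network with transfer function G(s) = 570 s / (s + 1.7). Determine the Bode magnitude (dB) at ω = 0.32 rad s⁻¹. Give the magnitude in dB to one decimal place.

|j0.32| = 0.32
|j0.32 + 1.7| = √(0.32² + 1.7²) = 1.73
|G(j0.32)| = 570 × 0.32 / 1.73 = 105.44
20 log₁₀(105.44) = 40.46 dB

40.5 dB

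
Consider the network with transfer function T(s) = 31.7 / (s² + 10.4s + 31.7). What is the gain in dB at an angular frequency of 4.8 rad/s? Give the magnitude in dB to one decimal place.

|(j4.8)² + 10.4(j4.8) + 31.7| = |8.66 + j49.92| = 50.67
|T(j4.8)| = 31.7 / 50.67 = 0.62567
20 log₁₀(0.62567) = -4.07 dB

-4.1 dB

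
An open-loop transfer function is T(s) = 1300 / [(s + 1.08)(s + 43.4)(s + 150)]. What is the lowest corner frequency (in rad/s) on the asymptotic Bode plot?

Break frequencies occur at each pole and zero magnitude: 1.08 rad/s, 43.4 rad/s, 150 rad/s.
The lowest is 1.08 rad/s.

1.08 rad/s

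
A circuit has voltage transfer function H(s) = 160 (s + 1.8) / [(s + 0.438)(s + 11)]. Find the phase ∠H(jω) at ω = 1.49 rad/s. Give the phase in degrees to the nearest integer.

∠(j1.49 + 1.8) = arctan(1.49/1.8) = 39.62°
∠(j1.49 + 0.438) = arctan(1.49/0.438) = 73.62°
∠(j1.49 + 11) = arctan(1.49/11) = 7.71°
∠H(j1.49) = 39.62° − (73.62° + 7.71°) = -41.72°

-42 deg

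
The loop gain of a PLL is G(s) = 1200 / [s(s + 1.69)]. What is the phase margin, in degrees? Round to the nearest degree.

Gain crossover: |G(jω)| = 1 at ω ≈ 34.6 rad/sec.
∠G(j34.6) = −90° − arctan(34.6/1.69) ≈ -177.21°
PM = 180° + (-177.21°) = 2.79°

3°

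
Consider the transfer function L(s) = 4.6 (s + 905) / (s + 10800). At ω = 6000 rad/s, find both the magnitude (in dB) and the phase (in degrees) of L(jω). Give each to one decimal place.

|L| = 7.1 dB, ∠L = 52.4°

|j6000 + 905| = √(6000² + 905²) = 6068
|j6000 + 10800| = √(6000² + 10800²) = 1.235e+04
|L(j6000)| = 4.6 × 6068 / 1.235e+04 = 2.2592
20 log₁₀(2.2592) = 7.08 dB
∠(j6000 + 905) = arctan(6000/905) = 81.42°
∠(j6000 + 10800) = arctan(6000/10800) = 29.05°
∠L(j6000) = 81.42° − 29.05° = 52.37°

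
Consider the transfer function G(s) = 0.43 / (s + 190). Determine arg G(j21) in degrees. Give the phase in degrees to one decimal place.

-6.3°

∠(j21 + 190) = arctan(21/190) = 6.31°
∠G(j21) = −6.31° = -6.31°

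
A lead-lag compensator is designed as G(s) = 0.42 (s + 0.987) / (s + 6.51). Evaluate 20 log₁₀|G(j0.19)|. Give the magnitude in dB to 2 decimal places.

-23.77 dB

|j0.19 + 0.987| = √(0.19² + 0.987²) = 1.005
|j0.19 + 6.51| = √(0.19² + 6.51²) = 6.513
|G(j0.19)| = 0.42 × 1.005 / 6.513 = 0.064819
20 log₁₀(0.064819) = -23.766 dB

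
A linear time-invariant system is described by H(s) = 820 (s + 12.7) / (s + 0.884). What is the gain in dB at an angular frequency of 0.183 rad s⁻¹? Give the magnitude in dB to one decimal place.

|j0.183 + 12.7| = √(0.183² + 12.7²) = 12.7
|j0.183 + 0.884| = √(0.183² + 0.884²) = 0.9027
|H(j0.183)| = 820 × 12.7 / 0.9027 = 11537
20 log₁₀(11537) = 81.24 dB

81.2 dB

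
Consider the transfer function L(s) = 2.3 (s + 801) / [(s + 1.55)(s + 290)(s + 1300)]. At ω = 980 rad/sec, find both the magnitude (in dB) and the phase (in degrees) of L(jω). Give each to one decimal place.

|j980 + 801| = √(980² + 801²) = 1266
|j980 + 1.55| = √(980² + 1.55²) = 980
|j980 + 290| = √(980² + 290²) = 1022
|j980 + 1300| = √(980² + 1300²) = 1628
|L(j980)| = 2.3 × 1266 / (980 × 1022 × 1628) = 1.7853e-06
20 log₁₀(1.7853e-06) = -114.97 dB
∠(j980 + 801) = arctan(980/801) = 50.74°
∠(j980 + 1.55) = arctan(980/1.55) = 89.91°
∠(j980 + 290) = arctan(980/290) = 73.52°
∠(j980 + 1300) = arctan(980/1300) = 37.01°
∠L(j980) = 50.74° − (89.91° + 73.52° + 37.01°) = -149.70°

|L| = -115.0 dB, ∠L = -149.7°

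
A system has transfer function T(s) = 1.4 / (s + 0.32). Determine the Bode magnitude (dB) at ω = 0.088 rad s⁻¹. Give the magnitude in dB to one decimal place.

12.5 dB

|j0.088 + 0.32| = √(0.088² + 0.32²) = 0.3319
|T(j0.088)| = 1.4 / 0.3319 = 4.2184
20 log₁₀(4.2184) = 12.50 dB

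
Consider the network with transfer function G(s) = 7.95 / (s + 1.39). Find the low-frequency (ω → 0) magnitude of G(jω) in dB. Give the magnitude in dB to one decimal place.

G(0) = 7.95 / 1.39 = 5.7194
20 log₁₀(5.7194) = 15.15 dB

15.1 dB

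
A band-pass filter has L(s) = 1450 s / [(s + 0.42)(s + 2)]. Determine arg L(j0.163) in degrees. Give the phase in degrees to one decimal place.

∠(j0.163) = 90.00°
∠(j0.163 + 0.42) = arctan(0.163/0.42) = 21.21°
∠(j0.163 + 2) = arctan(0.163/2) = 4.66°
∠L(j0.163) = 90.00° − (21.21° + 4.66°) = 64.13°

64.1°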